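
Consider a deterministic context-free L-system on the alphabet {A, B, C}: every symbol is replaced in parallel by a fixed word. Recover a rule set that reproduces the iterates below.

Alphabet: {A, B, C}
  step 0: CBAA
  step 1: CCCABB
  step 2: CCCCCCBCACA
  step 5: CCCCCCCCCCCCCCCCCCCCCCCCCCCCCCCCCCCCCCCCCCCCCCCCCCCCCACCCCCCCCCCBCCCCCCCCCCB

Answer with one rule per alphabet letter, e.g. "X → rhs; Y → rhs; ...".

  step 1 ⇒ step 2: CCCABB ⇒ CC·CC·CC·B·CA·CA
    A ↦ B
    B ↦ CA
    C ↦ CC

A->B, B->CA, C->CC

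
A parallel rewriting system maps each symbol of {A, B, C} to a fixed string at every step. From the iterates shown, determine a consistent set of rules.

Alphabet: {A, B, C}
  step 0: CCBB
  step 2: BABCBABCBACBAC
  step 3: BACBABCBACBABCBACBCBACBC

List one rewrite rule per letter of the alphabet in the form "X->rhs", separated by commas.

  step 2 ⇒ step 3: BABCBABCBACBAC ⇒ BA·C·BA·BC·BA·C·BA·BC·BA·C·BC·BA·C·BC
    A ↦ C
    B ↦ BA
    C ↦ BC

A->C, B->BA, C->BC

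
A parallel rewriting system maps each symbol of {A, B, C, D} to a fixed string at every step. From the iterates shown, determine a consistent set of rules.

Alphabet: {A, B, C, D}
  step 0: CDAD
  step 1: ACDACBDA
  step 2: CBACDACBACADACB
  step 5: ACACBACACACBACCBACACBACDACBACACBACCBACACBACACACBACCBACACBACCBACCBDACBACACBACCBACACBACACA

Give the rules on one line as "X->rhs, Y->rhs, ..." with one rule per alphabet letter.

A->CB, B->A, C->AC, D->DA

  step 1 ⇒ step 2: ACDACBDA ⇒ CB·AC·DA·CB·AC·A·DA·CB
    A ↦ CB
    B ↦ A
    C ↦ AC
    D ↦ DA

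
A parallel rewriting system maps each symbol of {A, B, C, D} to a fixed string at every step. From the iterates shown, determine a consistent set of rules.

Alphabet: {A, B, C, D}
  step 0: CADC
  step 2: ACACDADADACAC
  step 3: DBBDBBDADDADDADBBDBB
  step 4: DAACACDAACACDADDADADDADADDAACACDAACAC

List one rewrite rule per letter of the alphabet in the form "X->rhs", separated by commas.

  step 3 ⇒ step 4: DBBDBBDADDADDADBBDBB ⇒ DA·AC·AC·DA·AC·AC·DA·D·DA·DA·D·DA·DA·D·DA·AC·AC·DA·AC·AC
    A ↦ D
    B ↦ AC
    D ↦ DA
  step 2 ⇒ step 3: ACACDADADACAC ⇒ D·BB·D·BB·DA·D·DA·D·DA·D·BB·D·BB
    C ↦ BB

A->D, B->AC, C->BB, D->DA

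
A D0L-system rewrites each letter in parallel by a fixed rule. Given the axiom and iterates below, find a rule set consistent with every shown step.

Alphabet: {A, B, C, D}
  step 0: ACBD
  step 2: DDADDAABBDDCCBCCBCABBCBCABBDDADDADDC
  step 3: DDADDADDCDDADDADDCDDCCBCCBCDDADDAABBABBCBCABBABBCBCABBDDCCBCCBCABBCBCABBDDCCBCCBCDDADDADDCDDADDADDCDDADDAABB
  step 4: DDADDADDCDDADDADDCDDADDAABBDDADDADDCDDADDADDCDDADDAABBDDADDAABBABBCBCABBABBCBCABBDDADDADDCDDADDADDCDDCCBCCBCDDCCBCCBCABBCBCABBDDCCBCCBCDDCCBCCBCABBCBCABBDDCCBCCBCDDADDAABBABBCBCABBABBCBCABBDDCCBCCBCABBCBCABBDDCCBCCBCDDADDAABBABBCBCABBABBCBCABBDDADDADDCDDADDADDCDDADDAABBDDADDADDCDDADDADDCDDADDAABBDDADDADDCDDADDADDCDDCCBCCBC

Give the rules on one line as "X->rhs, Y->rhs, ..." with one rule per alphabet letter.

  step 3 ⇒ step 4: DDADDADDCDDADDADDCDDCCBCCBCDDADDAABBABBCBCABBABBCBCABBDDCCBCCBCABBCBCABBDDCCBCCBCDDADDADDCDDADDADDCDDADDAABB ⇒ DDA·DDA·DDC·DDA·DDA·DDC·DDA·DDA·ABB·DDA·DDA·DDC·DDA·DDA·DDC·DDA·DDA·ABB·DDA·DDA·ABB·ABB·CBC·ABB·ABB·CBC·ABB·DDA·DDA·DDC·DDA·DDA·DDC·DDC·CBC·CBC·DDC·CBC·CBC·ABB·CBC·ABB·DDC·CBC·CBC·DDC·CBC·CBC·ABB·CBC·ABB·DDC·CBC·CBC·DDA·DDA·ABB·ABB·CBC·ABB·ABB·CBC·ABB·DDC·CBC·CBC·ABB·CBC·ABB·DDC·CBC·CBC·DDA·DDA·ABB·ABB·CBC·ABB·ABB·CBC·ABB·DDA·DDA·DDC·DDA·DDA·DDC·DDA·DDA·ABB·DDA·DDA·DDC·DDA·DDA·DDC·DDA·DDA·ABB·DDA·DDA·DDC·DDA·DDA·DDC·DDC·CBC·CBC
    A ↦ DDC
    B ↦ CBC
    C ↦ ABB
    D ↦ DDA

A->DDC, B->CBC, C->ABB, D->DDA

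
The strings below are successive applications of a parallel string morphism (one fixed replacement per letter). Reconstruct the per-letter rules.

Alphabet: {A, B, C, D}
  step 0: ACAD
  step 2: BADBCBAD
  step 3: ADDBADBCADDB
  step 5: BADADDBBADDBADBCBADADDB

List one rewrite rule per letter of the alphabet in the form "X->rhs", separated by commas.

  step 2 ⇒ step 3: BADBCBAD ⇒ AD·D·B·AD·BC·AD·D·B
    A ↦ D
    B ↦ AD
    C ↦ BC
    D ↦ B

A->D, B->AD, C->BC, D->B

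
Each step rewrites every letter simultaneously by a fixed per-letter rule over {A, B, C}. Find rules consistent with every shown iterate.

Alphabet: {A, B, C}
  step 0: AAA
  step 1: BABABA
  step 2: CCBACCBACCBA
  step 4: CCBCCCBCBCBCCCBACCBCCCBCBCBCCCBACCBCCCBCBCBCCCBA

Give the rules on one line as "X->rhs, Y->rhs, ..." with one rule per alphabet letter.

  step 1 ⇒ step 2: BABABA ⇒ CC·BA·CC·BA·CC·BA
    A ↦ BA
    B ↦ CC
    C ↦ BC  (constrained at step 2)

A->BA, B->CC, C->BC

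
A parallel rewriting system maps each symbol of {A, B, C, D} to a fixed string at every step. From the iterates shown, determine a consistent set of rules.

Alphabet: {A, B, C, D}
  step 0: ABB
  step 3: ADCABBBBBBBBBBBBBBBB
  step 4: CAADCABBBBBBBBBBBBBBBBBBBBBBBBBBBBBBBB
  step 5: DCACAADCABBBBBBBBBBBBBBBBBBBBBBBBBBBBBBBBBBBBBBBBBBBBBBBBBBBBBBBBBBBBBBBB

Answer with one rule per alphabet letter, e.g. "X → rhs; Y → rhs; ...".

A->CA, B->BB, C->D, D->A

  step 4 ⇒ step 5: CAADCABBBBBBBBBBBBBBBBBBBBBBBBBBBBBBBB ⇒ D·CA·CA·A·D·CA·BB·BB·BB·BB·BB·BB·BB·BB·BB·BB·BB·BB·BB·BB·BB·BB·BB·BB·BB·BB·BB·BB·BB·BB·BB·BB·BB·BB·BB·BB·BB·BB
    A ↦ CA
    B ↦ BB
    C ↦ D
    D ↦ A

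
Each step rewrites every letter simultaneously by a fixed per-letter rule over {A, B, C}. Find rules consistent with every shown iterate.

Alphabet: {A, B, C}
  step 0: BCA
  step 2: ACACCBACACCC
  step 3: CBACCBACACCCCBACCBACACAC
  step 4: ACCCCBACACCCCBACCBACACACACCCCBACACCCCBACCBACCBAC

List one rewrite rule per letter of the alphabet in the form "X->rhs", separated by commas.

  step 3 ⇒ step 4: CBACCBACACCCCBACCBACACAC ⇒ AC·CC·CB·AC·AC·CC·CB·AC·CB·AC·AC·AC·AC·CC·CB·AC·AC·CC·CB·AC·CB·AC·CB·AC
    A ↦ CB
    B ↦ CC
    C ↦ AC

A->CB, B->CC, C->AC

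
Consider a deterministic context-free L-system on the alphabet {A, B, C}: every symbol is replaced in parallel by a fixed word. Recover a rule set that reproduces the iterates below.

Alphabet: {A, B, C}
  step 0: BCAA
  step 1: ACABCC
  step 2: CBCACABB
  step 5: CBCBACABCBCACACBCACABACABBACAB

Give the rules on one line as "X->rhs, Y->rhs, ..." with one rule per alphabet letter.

  step 1 ⇒ step 2: ACABCC ⇒ C·B·C·ACA·B·B
    A ↦ C
    B ↦ ACA
    C ↦ B

A->C, B->ACA, C->B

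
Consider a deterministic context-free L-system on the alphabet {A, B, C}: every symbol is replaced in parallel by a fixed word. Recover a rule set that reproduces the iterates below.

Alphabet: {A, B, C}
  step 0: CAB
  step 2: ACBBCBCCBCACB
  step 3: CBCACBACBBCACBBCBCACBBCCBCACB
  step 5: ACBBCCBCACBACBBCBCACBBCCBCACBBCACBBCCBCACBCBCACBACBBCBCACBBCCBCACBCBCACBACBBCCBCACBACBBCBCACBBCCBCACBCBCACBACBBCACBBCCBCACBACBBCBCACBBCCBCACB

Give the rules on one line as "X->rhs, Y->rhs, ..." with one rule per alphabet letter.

  step 2 ⇒ step 3: ACBBCBCCBCACB ⇒ C·BC·ACB·ACB·BC·ACB·BC·BC·ACB·BC·C·BC·ACB
    A ↦ C
    B ↦ ACB
    C ↦ BC

A->C, B->ACB, C->BC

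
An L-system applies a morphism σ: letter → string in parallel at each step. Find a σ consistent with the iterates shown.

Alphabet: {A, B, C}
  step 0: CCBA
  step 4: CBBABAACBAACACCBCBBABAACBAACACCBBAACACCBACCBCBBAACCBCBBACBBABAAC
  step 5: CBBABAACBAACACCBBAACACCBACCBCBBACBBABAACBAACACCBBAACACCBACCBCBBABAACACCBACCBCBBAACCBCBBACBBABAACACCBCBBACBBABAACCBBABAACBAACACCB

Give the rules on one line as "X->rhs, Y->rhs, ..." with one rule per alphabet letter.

  step 4 ⇒ step 5: CBBABAACBAACACCBCBBABAACBAACACCBBAACACCBACCBCBBAACCBCBBACBBABAAC ⇒ CB·BA·BA·AC·BA·AC·AC·CB·BA·AC·AC·CB·AC·CB·CB·BA·CB·BA·BA·AC·BA·AC·AC·CB·BA·AC·AC·CB·AC·CB·CB·BA·BA·AC·AC·CB·AC·CB·CB·BA·AC·CB·CB·BA·CB·BA·BA·AC·AC·CB·CB·BA·CB·BA·BA·AC·CB·BA·BA·AC·BA·AC·AC·CB
    A ↦ AC
    B ↦ BA
    C ↦ CB

A->AC, B->BA, C->CB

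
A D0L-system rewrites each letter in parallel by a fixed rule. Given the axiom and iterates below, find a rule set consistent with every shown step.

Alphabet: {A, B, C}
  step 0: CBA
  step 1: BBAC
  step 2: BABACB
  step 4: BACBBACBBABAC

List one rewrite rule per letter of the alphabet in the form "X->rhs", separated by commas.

A->C, B->BA, C->B

  step 1 ⇒ step 2: BBAC ⇒ BA·BA·C·B
    A ↦ C
    B ↦ BA
    C ↦ B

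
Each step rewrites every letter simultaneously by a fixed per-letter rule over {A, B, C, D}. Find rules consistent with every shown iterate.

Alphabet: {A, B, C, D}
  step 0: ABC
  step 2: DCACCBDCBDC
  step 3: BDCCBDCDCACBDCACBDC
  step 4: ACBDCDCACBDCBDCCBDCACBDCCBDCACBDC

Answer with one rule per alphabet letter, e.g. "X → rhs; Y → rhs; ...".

  step 3 ⇒ step 4: BDCCBDCDCACBDCACBDC ⇒ AC·B·DC·DC·AC·B·DC·B·DC·CB·DC·AC·B·DC·CB·DC·AC·B·DC
    A ↦ CB
    B ↦ AC
    C ↦ DC
    D ↦ B

A->CB, B->AC, C->DC, D->B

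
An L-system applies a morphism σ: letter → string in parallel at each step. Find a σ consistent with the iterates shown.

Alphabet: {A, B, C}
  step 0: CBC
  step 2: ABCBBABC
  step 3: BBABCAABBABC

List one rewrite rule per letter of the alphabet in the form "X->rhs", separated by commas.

A->BB, B->A, C->BC

  step 2 ⇒ step 3: ABCBBABC ⇒ BB·A·BC·A·A·BB·A·BC
    A ↦ BB
    B ↦ A
    C ↦ BC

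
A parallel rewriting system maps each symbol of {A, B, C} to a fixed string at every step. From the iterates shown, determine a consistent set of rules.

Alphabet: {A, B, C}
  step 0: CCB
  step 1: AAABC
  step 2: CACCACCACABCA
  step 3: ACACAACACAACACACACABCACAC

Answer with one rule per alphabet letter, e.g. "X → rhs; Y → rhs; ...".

A->CAC, B->ABC, C->A

  step 2 ⇒ step 3: CACCACCACABCA ⇒ A·CAC·A·A·CAC·A·A·CAC·A·CAC·ABC·A·CAC
    A ↦ CAC
    B ↦ ABC
    C ↦ A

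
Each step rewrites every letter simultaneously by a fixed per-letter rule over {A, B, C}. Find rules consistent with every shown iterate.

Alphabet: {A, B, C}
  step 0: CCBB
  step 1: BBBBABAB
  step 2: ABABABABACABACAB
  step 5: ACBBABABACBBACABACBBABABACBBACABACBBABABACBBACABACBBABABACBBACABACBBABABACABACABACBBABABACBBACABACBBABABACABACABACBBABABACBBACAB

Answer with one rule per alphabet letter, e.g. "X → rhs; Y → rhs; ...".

A->AC, B->AB, C->BB

  step 1 ⇒ step 2: BBBBABAB ⇒ AB·AB·AB·AB·AC·AB·AC·AB
    A ↦ AC
    B ↦ AB
  step 0 ⇒ step 1: CCBB ⇒ BB·BB·AB·AB
    C ↦ BB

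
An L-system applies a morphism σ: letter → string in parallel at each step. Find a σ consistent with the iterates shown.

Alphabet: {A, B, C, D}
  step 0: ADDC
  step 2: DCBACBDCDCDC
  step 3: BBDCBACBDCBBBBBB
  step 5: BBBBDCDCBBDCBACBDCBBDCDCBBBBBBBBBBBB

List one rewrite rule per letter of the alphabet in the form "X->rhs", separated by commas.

A->BAC, B->DC, C->B, D->B

  step 2 ⇒ step 3: DCBACBDCDCDC ⇒ B·B·DC·BAC·B·DC·B·B·B·B·B·B
    A ↦ BAC
    B ↦ DC
    C ↦ B
    D ↦ B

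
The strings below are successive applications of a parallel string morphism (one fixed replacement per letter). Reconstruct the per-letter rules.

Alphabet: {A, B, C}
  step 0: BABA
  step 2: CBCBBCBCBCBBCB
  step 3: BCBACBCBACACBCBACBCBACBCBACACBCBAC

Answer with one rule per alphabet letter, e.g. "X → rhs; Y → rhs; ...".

A->C, B->AC, C->BCB

  step 2 ⇒ step 3: CBCBBCBCBCBBCB ⇒ BCB·AC·BCB·AC·AC·BCB·AC·BCB·AC·BCB·AC·AC·BCB·AC
    B ↦ AC
    C ↦ BCB
    A ↦ C  (constrained at step 0)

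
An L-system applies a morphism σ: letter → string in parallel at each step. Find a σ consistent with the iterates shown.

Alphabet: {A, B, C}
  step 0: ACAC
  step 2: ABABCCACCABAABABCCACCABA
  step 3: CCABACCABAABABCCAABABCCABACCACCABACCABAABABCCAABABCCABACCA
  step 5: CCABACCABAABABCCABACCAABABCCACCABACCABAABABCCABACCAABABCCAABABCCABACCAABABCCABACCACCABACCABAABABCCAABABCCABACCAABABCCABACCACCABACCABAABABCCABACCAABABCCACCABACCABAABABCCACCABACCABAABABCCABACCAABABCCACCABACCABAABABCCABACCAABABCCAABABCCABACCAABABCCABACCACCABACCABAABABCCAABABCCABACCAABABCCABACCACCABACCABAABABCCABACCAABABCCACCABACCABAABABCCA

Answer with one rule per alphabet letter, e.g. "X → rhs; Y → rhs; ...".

  step 2 ⇒ step 3: ABABCCACCABAABABCCACCABA ⇒ CCA·BA·CCA·BA·AB·AB·CCA·AB·AB·CCA·BA·CCA·CCA·BA·CCA·BA·AB·AB·CCA·AB·AB·CCA·BA·CCA
    A ↦ CCA
    B ↦ BA
    C ↦ AB

A->CCA, B->BA, C->AB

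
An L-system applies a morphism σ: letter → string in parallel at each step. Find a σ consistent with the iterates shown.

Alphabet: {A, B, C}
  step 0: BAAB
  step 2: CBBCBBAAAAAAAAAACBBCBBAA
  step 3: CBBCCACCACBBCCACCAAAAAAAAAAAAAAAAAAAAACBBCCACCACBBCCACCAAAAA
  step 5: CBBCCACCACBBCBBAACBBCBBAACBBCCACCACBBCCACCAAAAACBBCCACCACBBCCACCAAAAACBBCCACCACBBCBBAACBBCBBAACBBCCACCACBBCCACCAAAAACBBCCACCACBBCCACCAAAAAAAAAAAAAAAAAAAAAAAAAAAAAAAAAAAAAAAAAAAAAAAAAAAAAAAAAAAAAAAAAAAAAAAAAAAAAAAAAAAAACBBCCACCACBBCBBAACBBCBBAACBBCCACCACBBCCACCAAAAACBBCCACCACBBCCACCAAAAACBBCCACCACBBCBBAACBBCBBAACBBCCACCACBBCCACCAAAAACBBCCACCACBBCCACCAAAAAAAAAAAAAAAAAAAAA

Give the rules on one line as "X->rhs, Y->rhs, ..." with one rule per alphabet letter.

A->AA, B->CCA, C->CBB

  step 2 ⇒ step 3: CBBCBBAAAAAAAAAACBBCBBAA ⇒ CBB·CCA·CCA·CBB·CCA·CCA·AA·AA·AA·AA·AA·AA·AA·AA·AA·AA·CBB·CCA·CCA·CBB·CCA·CCA·AA·AA
    A ↦ AA
    B ↦ CCA
    C ↦ CBB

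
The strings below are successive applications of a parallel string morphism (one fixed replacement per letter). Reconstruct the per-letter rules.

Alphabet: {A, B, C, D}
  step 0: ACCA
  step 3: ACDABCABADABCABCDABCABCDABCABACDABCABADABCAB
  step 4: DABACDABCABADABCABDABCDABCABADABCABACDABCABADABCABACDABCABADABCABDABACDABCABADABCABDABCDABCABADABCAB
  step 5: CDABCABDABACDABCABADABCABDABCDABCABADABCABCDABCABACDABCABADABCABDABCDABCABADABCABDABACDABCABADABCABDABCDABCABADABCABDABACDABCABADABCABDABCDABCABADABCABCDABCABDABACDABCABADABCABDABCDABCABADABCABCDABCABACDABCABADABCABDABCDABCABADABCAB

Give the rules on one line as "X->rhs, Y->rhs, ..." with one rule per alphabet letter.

A->DAB, B->CAB, C->A, D->C

  step 4 ⇒ step 5: DABACDABCABADABCABDABCDABCABADABCABACDABCABADABCABACDABCABADABCABDABACDABCABADABCABDABCDABCABADABCAB ⇒ C·DAB·CAB·DAB·A·C·DAB·CAB·A·DAB·CAB·DAB·C·DAB·CAB·A·DAB·CAB·C·DAB·CAB·A·C·DAB·CAB·A·DAB·CAB·DAB·C·DAB·CAB·A·DAB·CAB·DAB·A·C·DAB·CAB·A·DAB·CAB·DAB·C·DAB·CAB·A·DAB·CAB·DAB·A·C·DAB·CAB·A·DAB·CAB·DAB·C·DAB·CAB·A·DAB·CAB·C·DAB·CAB·DAB·A·C·DAB·CAB·A·DAB·CAB·DAB·C·DAB·CAB·A·DAB·CAB·C·DAB·CAB·A·C·DAB·CAB·A·DAB·CAB·DAB·C·DAB·CAB·A·DAB·CAB
    A ↦ DAB
    B ↦ CAB
    C ↦ A
    D ↦ C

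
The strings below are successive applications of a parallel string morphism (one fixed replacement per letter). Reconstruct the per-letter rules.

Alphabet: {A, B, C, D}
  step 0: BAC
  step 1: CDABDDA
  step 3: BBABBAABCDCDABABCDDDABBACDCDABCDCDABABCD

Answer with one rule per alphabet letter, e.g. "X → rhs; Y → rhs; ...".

  step 0 ⇒ step 1: BAC ⇒ CD·AB·DDA
    A ↦ AB
    B ↦ CD
    C ↦ DDA
    D ↦ BBA  (constrained at step 1)

A->AB, B->CD, C->DDA, D->BBA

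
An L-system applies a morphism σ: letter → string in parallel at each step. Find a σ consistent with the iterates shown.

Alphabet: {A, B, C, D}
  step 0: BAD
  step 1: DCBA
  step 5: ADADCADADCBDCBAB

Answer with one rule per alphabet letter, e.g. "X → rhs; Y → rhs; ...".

  step 0 ⇒ step 1: BAD ⇒ DC·B·A
    A ↦ B
    B ↦ DC
    D ↦ A
    C ↦ DA  (constrained at step 1)

A->B, B->DC, C->DA, D->A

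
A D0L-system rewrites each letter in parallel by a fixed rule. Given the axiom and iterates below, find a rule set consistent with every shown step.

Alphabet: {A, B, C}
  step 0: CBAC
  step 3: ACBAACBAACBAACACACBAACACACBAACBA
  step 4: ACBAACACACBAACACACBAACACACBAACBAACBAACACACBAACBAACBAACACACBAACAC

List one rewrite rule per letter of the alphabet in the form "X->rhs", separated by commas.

A->AC, B->AC, C->BA

  step 3 ⇒ step 4: ACBAACBAACBAACACACBAACACACBAACBA ⇒ AC·BA·AC·AC·AC·BA·AC·AC·AC·BA·AC·AC·AC·BA·AC·BA·AC·BA·AC·AC·AC·BA·AC·BA·AC·BA·AC·AC·AC·BA·AC·AC
    A ↦ AC
    B ↦ AC
    C ↦ BA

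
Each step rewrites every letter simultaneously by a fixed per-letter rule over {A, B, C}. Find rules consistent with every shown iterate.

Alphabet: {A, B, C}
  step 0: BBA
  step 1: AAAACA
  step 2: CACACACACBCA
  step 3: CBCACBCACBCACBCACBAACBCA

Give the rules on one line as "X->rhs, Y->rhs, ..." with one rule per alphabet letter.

A->CA, B->AA, C->CB

  step 2 ⇒ step 3: CACACACACBCA ⇒ CB·CA·CB·CA·CB·CA·CB·CA·CB·AA·CB·CA
    A ↦ CA
    B ↦ AA
    C ↦ CB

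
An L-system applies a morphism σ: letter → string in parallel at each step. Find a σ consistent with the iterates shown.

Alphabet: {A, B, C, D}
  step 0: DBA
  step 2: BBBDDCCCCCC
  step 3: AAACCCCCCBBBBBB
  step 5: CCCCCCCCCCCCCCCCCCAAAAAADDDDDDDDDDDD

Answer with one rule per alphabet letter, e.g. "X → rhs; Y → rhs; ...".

  step 2 ⇒ step 3: BBBDDCCCCCC ⇒ A·A·A·CCC·CCC·B·B·B·B·B·B
    B ↦ A
    C ↦ B
    D ↦ CCC
    A ↦ DD  (constrained at step 0)

A->DD, B->A, C->B, D->CCC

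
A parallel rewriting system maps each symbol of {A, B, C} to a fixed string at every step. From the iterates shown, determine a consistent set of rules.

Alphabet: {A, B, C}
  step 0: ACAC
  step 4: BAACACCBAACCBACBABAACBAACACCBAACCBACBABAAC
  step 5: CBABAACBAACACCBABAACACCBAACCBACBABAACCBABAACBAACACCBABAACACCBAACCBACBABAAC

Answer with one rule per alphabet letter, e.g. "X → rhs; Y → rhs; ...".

  step 4 ⇒ step 5: BAACACCBAACCBACBABAACBAACACCBAACCBACBABAAC ⇒ C·BA·BA·AC·BA·AC·AC·C·BA·BA·AC·AC·C·BA·AC·C·BA·C·BA·BA·AC·C·BA·BA·AC·BA·AC·AC·C·BA·BA·AC·AC·C·BA·AC·C·BA·C·BA·BA·AC
    A ↦ BA
    B ↦ C
    C ↦ AC

A->BA, B->C, C->AC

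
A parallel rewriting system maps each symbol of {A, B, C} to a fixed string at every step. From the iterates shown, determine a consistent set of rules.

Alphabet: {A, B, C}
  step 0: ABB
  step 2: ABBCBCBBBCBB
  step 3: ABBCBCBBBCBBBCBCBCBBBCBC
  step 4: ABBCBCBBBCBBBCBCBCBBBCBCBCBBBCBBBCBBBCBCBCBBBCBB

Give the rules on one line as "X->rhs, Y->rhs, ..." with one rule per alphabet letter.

A->AB, B->BC, C->BB

  step 3 ⇒ step 4: ABBCBCBBBCBBBCBCBCBBBCBC ⇒ AB·BC·BC·BB·BC·BB·BC·BC·BC·BB·BC·BC·BC·BB·BC·BB·BC·BB·BC·BC·BC·BB·BC·BB
    A ↦ AB
    B ↦ BC
    C ↦ BB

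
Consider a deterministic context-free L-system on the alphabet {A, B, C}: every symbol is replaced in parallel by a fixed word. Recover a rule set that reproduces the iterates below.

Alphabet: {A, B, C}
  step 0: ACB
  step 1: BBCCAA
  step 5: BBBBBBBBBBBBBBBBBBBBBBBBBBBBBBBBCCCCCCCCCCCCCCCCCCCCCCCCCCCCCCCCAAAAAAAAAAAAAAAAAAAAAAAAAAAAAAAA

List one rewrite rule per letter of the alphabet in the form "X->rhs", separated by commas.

A->BB, B->AA, C->CC

  step 0 ⇒ step 1: ACB ⇒ BB·CC·AA
    A ↦ BB
    B ↦ AA
    C ↦ CC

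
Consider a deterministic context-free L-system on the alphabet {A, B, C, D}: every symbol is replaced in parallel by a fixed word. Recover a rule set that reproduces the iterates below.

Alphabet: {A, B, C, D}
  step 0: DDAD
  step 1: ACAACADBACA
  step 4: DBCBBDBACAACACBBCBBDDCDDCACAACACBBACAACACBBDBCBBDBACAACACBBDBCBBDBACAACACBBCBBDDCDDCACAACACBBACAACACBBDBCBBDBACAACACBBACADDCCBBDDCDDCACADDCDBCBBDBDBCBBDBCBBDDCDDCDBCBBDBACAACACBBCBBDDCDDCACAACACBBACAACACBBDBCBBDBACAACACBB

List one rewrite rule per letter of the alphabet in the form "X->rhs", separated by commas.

A->DB, B->DDC, C->CBB, D->ACA

  step 0 ⇒ step 1: DDAD ⇒ ACA·ACA·DB·ACA
    A ↦ DB
    D ↦ ACA
    B ↦ DDC  (constrained at step 1)
    C ↦ CBB  (constrained at step 1)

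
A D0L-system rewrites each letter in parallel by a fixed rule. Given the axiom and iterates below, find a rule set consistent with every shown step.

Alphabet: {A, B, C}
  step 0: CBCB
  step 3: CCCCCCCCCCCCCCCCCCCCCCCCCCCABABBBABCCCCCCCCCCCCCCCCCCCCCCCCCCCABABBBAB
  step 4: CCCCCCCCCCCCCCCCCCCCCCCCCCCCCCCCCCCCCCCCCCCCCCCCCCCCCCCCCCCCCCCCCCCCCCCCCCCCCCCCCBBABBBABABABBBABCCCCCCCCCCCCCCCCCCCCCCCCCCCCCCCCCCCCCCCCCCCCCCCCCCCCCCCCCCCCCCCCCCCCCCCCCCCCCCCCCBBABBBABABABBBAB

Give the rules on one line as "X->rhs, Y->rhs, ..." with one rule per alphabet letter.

A->BB, B->AB, C->CCC

  step 3 ⇒ step 4: CCCCCCCCCCCCCCCCCCCCCCCCCCCABABBBABCCCCCCCCCCCCCCCCCCCCCCCCCCCABABBBAB ⇒ CCC·CCC·CCC·CCC·CCC·CCC·CCC·CCC·CCC·CCC·CCC·CCC·CCC·CCC·CCC·CCC·CCC·CCC·CCC·CCC·CCC·CCC·CCC·CCC·CCC·CCC·CCC·BB·AB·BB·AB·AB·AB·BB·AB·CCC·CCC·CCC·CCC·CCC·CCC·CCC·CCC·CCC·CCC·CCC·CCC·CCC·CCC·CCC·CCC·CCC·CCC·CCC·CCC·CCC·CCC·CCC·CCC·CCC·CCC·CCC·BB·AB·BB·AB·AB·AB·BB·AB
    A ↦ BB
    B ↦ AB
    C ↦ CCC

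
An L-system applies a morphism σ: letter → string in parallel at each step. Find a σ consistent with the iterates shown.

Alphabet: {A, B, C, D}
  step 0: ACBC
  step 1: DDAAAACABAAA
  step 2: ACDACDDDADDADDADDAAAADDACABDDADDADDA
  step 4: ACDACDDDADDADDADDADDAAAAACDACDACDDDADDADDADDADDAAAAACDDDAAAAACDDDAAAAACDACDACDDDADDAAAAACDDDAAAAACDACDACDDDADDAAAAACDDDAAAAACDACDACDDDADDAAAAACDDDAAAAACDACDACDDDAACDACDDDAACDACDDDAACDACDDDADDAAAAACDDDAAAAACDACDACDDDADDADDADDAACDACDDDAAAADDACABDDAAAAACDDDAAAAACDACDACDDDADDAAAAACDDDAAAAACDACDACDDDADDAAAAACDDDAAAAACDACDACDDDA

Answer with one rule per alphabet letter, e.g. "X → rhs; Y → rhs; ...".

  step 1 ⇒ step 2: DDAAAACABAAA ⇒ ACD·ACD·DDA·DDA·DDA·DDA·AAA·DDA·CAB·DDA·DDA·DDA
    A ↦ DDA
    B ↦ CAB
    C ↦ AAA
    D ↦ ACD

A->DDA, B->CAB, C->AAA, D->ACD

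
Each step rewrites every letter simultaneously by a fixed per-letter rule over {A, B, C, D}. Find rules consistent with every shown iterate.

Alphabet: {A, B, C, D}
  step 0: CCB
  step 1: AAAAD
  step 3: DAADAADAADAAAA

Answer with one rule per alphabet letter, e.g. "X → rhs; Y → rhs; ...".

A->BC, B->D, C->AA, D->C

  step 0 ⇒ step 1: CCB ⇒ AA·AA·D
    B ↦ D
    C ↦ AA
    A ↦ BC  (constrained at step 1)
    D ↦ C  (constrained at step 1)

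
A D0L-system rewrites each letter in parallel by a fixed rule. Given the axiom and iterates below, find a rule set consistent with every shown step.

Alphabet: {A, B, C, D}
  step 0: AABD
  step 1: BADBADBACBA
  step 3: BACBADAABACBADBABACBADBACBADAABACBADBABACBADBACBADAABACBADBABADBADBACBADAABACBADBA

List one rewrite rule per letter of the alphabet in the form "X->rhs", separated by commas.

  step 0 ⇒ step 1: AABD ⇒ BAD·BAD·BAC·BA
    A ↦ BAD
    B ↦ BAC
    D ↦ BA
    C ↦ AA  (constrained at step 1)

A->BAD, B->BAC, C->AA, D->BA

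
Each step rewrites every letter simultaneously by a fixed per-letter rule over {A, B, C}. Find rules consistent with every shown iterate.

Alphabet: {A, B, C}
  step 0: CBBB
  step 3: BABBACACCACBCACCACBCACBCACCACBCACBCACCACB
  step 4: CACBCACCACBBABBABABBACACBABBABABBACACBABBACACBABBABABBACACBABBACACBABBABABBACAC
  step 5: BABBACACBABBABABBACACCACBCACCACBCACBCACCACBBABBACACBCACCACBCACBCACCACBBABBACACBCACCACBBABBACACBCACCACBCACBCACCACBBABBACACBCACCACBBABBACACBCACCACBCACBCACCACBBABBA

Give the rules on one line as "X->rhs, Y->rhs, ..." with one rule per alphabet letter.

A->B, B->CAC, C->BA

  step 4 ⇒ step 5: CACBCACCACBBABBABABBACACBABBABABBACACBABBACACBABBABABBACACBABBACACBABBABABBACAC ⇒ BA·B·BA·CAC·BA·B·BA·BA·B·BA·CAC·CAC·B·CAC·CAC·B·CAC·B·CAC·CAC·B·BA·B·BA·CAC·B·CAC·CAC·B·CAC·B·CAC·CAC·B·BA·B·BA·CAC·B·CAC·CAC·B·BA·B·BA·CAC·B·CAC·CAC·B·CAC·B·CAC·CAC·B·BA·B·BA·CAC·B·CAC·CAC·B·BA·B·BA·CAC·B·CAC·CAC·B·CAC·B·CAC·CAC·B·BA·B·BA
    A ↦ B
    B ↦ CAC
    C ↦ BA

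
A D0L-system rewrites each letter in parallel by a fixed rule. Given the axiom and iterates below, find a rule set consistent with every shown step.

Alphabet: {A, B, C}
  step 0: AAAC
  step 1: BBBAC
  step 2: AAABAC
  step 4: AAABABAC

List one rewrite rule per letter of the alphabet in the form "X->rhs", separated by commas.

A->B, B->A, C->AC

  step 1 ⇒ step 2: BBBAC ⇒ A·A·A·B·AC
    A ↦ B
    B ↦ A
    C ↦ AC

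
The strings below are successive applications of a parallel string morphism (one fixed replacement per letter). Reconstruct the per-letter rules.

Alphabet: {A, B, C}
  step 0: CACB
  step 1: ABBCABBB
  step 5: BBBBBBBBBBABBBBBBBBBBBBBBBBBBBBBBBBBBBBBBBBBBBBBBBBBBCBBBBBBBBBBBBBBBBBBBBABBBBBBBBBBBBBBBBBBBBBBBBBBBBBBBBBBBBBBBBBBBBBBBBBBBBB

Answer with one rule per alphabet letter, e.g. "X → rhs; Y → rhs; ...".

  step 0 ⇒ step 1: CACB ⇒ AB·BC·AB·BB
    A ↦ BC
    B ↦ BB
    C ↦ AB

A->BC, B->BB, C->AB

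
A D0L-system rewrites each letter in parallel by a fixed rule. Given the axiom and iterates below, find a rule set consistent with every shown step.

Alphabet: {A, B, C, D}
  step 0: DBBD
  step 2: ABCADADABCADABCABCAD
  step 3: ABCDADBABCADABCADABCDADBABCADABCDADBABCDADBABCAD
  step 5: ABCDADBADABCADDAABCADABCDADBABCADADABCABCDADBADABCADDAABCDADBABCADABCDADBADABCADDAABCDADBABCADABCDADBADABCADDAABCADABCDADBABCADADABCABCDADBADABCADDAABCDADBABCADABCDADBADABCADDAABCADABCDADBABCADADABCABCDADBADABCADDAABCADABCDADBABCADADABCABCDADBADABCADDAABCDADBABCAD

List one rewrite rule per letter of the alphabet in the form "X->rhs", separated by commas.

A->ABC, B->DA, C->DB, D->AD

  step 2 ⇒ step 3: ABCADADABCADABCABCAD ⇒ ABC·DA·DB·ABC·AD·ABC·AD·ABC·DA·DB·ABC·AD·ABC·DA·DB·ABC·DA·DB·ABC·AD
    A ↦ ABC
    B ↦ DA
    C ↦ DB
    D ↦ AD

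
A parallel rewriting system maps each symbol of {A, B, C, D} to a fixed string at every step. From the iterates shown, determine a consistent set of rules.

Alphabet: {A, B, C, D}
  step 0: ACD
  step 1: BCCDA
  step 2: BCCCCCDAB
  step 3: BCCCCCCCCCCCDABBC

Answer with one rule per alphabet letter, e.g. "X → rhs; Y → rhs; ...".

  step 2 ⇒ step 3: BCCCCCDAB ⇒ BC·CC·CC·CC·CC·CC·DA·B·BC
    A ↦ B
    B ↦ BC
    C ↦ CC
    D ↦ DA

A->B, B->BC, C->CC, D->DA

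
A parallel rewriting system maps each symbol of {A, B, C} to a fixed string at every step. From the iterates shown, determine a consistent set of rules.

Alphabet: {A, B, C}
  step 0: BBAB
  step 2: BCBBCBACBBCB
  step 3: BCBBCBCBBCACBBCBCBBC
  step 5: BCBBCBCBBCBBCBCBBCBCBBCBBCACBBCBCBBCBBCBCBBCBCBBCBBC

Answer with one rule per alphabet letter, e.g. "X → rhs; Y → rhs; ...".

  step 2 ⇒ step 3: BCBBCBACBBCB ⇒ BC·B·BC·BC·B·BC·AC·B·BC·BC·B·BC
    A ↦ AC
    B ↦ BC
    C ↦ B

A->AC, B->BC, C->B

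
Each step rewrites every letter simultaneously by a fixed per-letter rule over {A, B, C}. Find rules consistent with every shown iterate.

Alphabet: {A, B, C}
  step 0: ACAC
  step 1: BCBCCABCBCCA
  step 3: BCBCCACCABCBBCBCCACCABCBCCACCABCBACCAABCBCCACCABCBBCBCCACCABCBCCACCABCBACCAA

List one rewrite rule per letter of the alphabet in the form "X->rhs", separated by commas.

  step 0 ⇒ step 1: ACAC ⇒ BCB·CCA·BCB·CCA
    A ↦ BCB
    C ↦ CCA
    B ↦ A  (constrained at step 1)

A->BCB, B->A, C->CCA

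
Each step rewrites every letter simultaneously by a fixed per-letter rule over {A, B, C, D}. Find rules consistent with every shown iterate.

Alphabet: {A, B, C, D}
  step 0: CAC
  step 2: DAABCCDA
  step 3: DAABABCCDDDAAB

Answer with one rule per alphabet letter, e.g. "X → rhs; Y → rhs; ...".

  step 2 ⇒ step 3: DAABCCDA ⇒ DA·AB·AB·CC·D·D·DA·AB
    A ↦ AB
    B ↦ CC
    C ↦ D
    D ↦ DA

A->AB, B->CC, C->D, D->DA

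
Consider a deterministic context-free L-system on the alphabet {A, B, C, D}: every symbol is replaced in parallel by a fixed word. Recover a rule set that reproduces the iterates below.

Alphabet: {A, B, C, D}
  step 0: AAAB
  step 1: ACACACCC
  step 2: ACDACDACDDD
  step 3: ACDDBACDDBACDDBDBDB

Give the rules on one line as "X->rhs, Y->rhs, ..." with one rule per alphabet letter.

  step 2 ⇒ step 3: ACDACDACDDD ⇒ AC·D·DB·AC·D·DB·AC·D·DB·DB·DB
    A ↦ AC
    C ↦ D
    D ↦ DB
  step 0 ⇒ step 1: AAAB ⇒ AC·AC·AC·CC
    B ↦ CC

A->AC, B->CC, C->D, D->DB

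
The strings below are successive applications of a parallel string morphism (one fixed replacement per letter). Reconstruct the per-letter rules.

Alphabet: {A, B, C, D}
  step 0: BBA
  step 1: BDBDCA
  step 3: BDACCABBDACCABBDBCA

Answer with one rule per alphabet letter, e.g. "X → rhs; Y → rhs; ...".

  step 0 ⇒ step 1: BBA ⇒ BD·BD·CA
    A ↦ CA
    B ↦ BD
    C ↦ B  (constrained at step 1)
    D ↦ AC  (constrained at step 1)

A->CA, B->BD, C->B, D->AC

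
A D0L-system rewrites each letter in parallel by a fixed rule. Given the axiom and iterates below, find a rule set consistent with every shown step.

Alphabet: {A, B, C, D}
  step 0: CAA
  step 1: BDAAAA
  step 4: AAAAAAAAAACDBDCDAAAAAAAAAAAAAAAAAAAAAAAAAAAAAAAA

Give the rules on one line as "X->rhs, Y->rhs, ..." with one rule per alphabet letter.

  step 0 ⇒ step 1: CAA ⇒ BD·AA·AA
    A ↦ AA
    C ↦ BD
    B ↦ AA  (constrained at step 1)
    D ↦ CD  (constrained at step 1)

A->AA, B->AA, C->BD, D->CD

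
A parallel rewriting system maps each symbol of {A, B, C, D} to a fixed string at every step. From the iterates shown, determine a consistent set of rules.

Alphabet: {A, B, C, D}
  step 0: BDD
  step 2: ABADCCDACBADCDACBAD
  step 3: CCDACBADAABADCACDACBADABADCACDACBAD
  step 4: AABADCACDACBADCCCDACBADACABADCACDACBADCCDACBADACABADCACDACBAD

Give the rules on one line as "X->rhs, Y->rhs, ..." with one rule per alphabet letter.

A->C, B->CDA, C->A, D->BAD

  step 3 ⇒ step 4: CCDACBADAABADCACDACBADABADCACDACBAD ⇒ A·A·BAD·C·A·CDA·C·BAD·C·C·CDA·C·BAD·A·C·A·BAD·C·A·CDA·C·BAD·C·CDA·C·BAD·A·C·A·BAD·C·A·CDA·C·BAD
    A ↦ C
    B ↦ CDA
    C ↦ A
    D ↦ BAD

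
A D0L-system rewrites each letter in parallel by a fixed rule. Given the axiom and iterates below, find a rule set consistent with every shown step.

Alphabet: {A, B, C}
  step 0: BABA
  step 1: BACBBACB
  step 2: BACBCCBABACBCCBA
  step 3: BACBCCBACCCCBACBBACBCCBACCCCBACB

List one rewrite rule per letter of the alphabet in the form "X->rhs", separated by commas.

  step 2 ⇒ step 3: BACBCCBABACBCCBA ⇒ BA·CB·CC·BA·CC·CC·BA·CB·BA·CB·CC·BA·CC·CC·BA·CB
    A ↦ CB
    B ↦ BA
    C ↦ CC

A->CB, B->BA, C->CC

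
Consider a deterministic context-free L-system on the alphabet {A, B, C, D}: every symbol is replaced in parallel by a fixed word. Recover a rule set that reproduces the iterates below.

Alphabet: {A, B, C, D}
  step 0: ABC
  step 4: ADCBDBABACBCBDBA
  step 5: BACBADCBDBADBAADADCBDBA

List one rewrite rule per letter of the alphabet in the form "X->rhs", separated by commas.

A->BA, B->D, C->A, D->CB

  step 4 ⇒ step 5: ADCBDBABACBCBDBA ⇒ BA·CB·A·D·CB·D·BA·D·BA·A·D·A·D·CB·D·BA
    A ↦ BA
    B ↦ D
    C ↦ A
    D ↦ CB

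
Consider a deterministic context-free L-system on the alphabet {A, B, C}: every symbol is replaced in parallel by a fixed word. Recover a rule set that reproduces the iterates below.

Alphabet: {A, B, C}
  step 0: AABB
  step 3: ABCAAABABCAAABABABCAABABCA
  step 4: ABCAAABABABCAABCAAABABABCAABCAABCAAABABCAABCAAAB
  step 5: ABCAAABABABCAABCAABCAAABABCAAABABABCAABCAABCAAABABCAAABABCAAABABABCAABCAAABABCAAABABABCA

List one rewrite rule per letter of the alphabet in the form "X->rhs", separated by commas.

  step 4 ⇒ step 5: ABCAAABABABCAABCAAABABABCAABCAABCAAABABCAABCAAAB ⇒ AB·CA·A·AB·AB·AB·CA·AB·CA·AB·CA·A·AB·AB·CA·A·AB·AB·AB·CA·AB·CA·AB·CA·A·AB·AB·CA·A·AB·AB·CA·A·AB·AB·AB·CA·AB·CA·A·AB·AB·CA·A·AB·AB·AB·CA
    A ↦ AB
    B ↦ CA
    C ↦ A

A->AB, B->CA, C->A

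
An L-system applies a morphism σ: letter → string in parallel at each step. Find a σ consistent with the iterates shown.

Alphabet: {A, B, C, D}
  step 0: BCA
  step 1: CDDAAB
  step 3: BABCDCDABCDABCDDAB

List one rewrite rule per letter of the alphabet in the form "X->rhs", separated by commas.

  step 0 ⇒ step 1: BCA ⇒ CD·DA·AB
    A ↦ AB
    B ↦ CD
    C ↦ DA
    D ↦ B  (constrained at step 1)

A->AB, B->CD, C->DA, D->B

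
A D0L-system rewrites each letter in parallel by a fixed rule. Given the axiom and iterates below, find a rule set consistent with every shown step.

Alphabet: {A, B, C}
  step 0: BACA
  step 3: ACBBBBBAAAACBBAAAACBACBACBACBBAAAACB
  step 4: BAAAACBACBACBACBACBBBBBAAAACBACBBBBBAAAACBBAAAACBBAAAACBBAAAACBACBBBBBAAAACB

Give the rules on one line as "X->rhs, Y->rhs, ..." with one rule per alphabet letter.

  step 3 ⇒ step 4: ACBBBBBAAAACBBAAAACBACBACBACBBAAAACB ⇒ B·AAA·ACB·ACB·ACB·ACB·ACB·B·B·B·B·AAA·ACB·ACB·B·B·B·B·AAA·ACB·B·AAA·ACB·B·AAA·ACB·B·AAA·ACB·ACB·B·B·B·B·AAA·ACB
    A ↦ B
    B ↦ ACB
    C ↦ AAA

A->B, B->ACB, C->AAA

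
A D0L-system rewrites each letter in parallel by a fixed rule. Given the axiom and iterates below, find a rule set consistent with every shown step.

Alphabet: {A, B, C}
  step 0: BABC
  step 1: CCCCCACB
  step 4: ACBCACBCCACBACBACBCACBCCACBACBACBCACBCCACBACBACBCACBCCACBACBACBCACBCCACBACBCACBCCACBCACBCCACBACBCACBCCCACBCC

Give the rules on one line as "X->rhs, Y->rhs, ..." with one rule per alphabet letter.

A->C, B->CC, C->ACB

  step 0 ⇒ step 1: BABC ⇒ CC·C·CC·ACB
    A ↦ C
    B ↦ CC
    C ↦ ACB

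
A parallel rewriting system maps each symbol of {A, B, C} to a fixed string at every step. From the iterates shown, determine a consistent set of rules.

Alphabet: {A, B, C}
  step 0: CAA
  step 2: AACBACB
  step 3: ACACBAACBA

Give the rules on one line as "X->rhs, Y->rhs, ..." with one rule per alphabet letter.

  step 2 ⇒ step 3: AACBACB ⇒ AC·AC·B·A·AC·B·A
    A ↦ AC
    B ↦ A
    C ↦ B

A->AC, B->A, C->B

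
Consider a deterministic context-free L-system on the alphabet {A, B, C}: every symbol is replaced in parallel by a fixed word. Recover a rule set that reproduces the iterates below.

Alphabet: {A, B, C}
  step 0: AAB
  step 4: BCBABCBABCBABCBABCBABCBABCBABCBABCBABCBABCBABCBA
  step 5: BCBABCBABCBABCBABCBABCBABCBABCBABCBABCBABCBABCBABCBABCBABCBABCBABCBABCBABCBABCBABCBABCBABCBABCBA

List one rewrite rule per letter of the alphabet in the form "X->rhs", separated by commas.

A->BA, B->BC, C->BA

  step 4 ⇒ step 5: BCBABCBABCBABCBABCBABCBABCBABCBABCBABCBABCBABCBA ⇒ BC·BA·BC·BA·BC·BA·BC·BA·BC·BA·BC·BA·BC·BA·BC·BA·BC·BA·BC·BA·BC·BA·BC·BA·BC·BA·BC·BA·BC·BA·BC·BA·BC·BA·BC·BA·BC·BA·BC·BA·BC·BA·BC·BA·BC·BA·BC·BA
    A ↦ BA
    B ↦ BC
    C ↦ BA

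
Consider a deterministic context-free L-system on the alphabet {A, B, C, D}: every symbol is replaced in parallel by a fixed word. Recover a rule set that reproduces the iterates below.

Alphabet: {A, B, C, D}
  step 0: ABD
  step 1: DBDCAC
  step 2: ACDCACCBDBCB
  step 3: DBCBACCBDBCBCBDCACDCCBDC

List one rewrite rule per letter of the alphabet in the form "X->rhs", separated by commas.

  step 2 ⇒ step 3: ACDCACCBDBCB ⇒ DB·CB·AC·CB·DB·CB·CB·DC·AC·DC·CB·DC
    A ↦ DB
    B ↦ DC
    C ↦ CB
    D ↦ AC

A->DB, B->DC, C->CB, D->AC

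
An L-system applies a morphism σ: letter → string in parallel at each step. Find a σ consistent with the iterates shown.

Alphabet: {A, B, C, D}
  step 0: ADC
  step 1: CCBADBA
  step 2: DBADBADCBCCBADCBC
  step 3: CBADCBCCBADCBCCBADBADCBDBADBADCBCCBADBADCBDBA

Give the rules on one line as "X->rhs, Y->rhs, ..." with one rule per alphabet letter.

A->C, B->DCB, C->DBA, D->CBA

  step 2 ⇒ step 3: DBADBADCBCCBADCBC ⇒ CBA·DCB·C·CBA·DCB·C·CBA·DBA·DCB·DBA·DBA·DCB·C·CBA·DBA·DCB·DBA
    A ↦ C
    B ↦ DCB
    C ↦ DBA
    D ↦ CBA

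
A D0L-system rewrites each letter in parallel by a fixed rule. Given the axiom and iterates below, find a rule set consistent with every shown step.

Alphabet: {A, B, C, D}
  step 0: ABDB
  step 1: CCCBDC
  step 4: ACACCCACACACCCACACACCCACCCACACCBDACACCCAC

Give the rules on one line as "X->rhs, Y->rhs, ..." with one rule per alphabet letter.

  step 0 ⇒ step 1: ABDB ⇒ CC·C·BD·C
    A ↦ CC
    B ↦ C
    D ↦ BD
    C ↦ AC  (constrained at step 1)

A->CC, B->C, C->AC, D->BD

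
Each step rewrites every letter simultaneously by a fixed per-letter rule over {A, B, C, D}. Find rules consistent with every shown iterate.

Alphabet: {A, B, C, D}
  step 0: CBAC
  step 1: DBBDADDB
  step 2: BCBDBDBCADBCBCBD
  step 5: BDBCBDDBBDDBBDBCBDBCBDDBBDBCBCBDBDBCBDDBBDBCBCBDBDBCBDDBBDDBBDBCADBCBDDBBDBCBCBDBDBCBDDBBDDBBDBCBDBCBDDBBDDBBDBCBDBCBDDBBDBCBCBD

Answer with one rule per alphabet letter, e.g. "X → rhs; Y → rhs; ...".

  step 1 ⇒ step 2: DBBDADDB ⇒ BC·BD·BD·BC·AD·BC·BC·BD
    A ↦ AD
    B ↦ BD
    D ↦ BC
  step 0 ⇒ step 1: CBAC ⇒ DB·BD·AD·DB
    C ↦ DB

A->AD, B->BD, C->DB, D->BC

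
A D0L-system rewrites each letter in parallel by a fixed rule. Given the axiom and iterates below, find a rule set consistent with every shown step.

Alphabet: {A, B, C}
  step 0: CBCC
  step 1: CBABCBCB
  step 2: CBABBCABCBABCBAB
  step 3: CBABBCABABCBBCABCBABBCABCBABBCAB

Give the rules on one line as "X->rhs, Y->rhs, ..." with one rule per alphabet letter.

A->BC, B->AB, C->CB

  step 2 ⇒ step 3: CBABBCABCBABCBAB ⇒ CB·AB·BC·AB·AB·CB·BC·AB·CB·AB·BC·AB·CB·AB·BC·AB
    A ↦ BC
    B ↦ AB
    C ↦ CB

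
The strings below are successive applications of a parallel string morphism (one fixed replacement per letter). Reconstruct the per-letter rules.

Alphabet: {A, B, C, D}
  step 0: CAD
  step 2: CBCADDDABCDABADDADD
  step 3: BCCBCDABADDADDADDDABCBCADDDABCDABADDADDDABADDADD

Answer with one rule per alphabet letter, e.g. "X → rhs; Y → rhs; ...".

  step 2 ⇒ step 3: CBCADDDABCDABADDADD ⇒ BC·C·BC·DAB·ADD·ADD·ADD·DAB·C·BC·ADD·DAB·C·DAB·ADD·ADD·DAB·ADD·ADD
    A ↦ DAB
    B ↦ C
    C ↦ BC
    D ↦ ADD

A->DAB, B->C, C->BC, D->ADD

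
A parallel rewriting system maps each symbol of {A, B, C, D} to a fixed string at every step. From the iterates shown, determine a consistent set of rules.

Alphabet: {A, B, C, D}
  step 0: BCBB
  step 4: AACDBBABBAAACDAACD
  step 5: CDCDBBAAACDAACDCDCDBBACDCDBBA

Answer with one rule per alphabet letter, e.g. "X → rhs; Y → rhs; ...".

  step 4 ⇒ step 5: AACDBBABBAAACDAACD ⇒ CD·CD·BB·A·A·A·CD·A·A·CD·CD·CD·BB·A·CD·CD·BB·A
    A ↦ CD
    B ↦ A
    C ↦ BB
    D ↦ A

A->CD, B->A, C->BB, D->A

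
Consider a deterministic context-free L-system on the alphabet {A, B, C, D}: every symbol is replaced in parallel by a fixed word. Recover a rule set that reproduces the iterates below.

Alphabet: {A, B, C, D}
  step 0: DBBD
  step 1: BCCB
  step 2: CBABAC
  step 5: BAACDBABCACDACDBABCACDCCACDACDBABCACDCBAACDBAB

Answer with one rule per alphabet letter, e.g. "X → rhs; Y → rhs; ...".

  step 1 ⇒ step 2: BCCB ⇒ C·BA·BA·C
    B ↦ C
    C ↦ BA
    A ↦ ACD  (constrained at step 2)
  step 0 ⇒ step 1: DBBD ⇒ B·C·C·B
    D ↦ B

A->ACD, B->C, C->BA, D->B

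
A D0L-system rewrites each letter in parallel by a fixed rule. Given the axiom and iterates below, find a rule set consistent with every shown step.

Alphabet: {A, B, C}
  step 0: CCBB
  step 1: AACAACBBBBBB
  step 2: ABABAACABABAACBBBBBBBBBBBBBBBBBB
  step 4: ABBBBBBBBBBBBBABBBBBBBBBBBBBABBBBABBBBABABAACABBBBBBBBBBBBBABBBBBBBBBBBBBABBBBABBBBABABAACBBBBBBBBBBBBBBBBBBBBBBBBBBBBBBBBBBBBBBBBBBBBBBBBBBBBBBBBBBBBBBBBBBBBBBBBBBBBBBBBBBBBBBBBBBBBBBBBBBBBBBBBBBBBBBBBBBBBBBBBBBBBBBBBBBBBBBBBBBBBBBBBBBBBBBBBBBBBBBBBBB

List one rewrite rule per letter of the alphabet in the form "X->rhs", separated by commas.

  step 1 ⇒ step 2: AACAACBBBBBB ⇒ AB·AB·AAC·AB·AB·AAC·BBB·BBB·BBB·BBB·BBB·BBB
    A ↦ AB
    B ↦ BBB
    C ↦ AAC

A->AB, B->BBB, C->AAC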